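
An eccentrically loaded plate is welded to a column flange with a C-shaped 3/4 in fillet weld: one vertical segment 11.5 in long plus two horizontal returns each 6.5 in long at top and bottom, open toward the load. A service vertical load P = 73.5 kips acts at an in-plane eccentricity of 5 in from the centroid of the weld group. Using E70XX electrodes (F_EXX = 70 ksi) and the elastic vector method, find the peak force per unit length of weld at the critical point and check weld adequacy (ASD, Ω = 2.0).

f_max ≈ 6.46 kip/in; adequate

Total weld length L_w = 24.5 in. Treat welds as unit-width lines.
Centroid: x̄ = 2×6.5×3.25 / 24.5 = 1.724 in from the vertical weld.
Polar moment about centroid: J = I_x + I_y = [11.5³/12 + 2×6.5×5.75²] + [11.5×1.724² + 2(6.5³/12 + 6.5×1.526²)] = 666.8 in³.
Direct shear f_v = P/L_w = 73.5 / 24.5 = 3 kip/in (vertical).
Torsion M = P·e = 73.5 × 5 = 367.5 kip·in.
Critical point at (x, y) = (4.776, 5.75) from centroid. f_tx = M·y/J = 3.169 kip/in; f_ty = M·x/J = 2.632 kip/in.
Resultant f_max = √[f_tx² + (f_v + f_ty)²] = √[3.169² + (3 + 2.632)²] = 6.462 kip/in.
Capacity per unit length: r_n/Ω = (1/2.0) × 0.6 × 70 × (0.707 × 0.75) = 11.14 kip/in.
6.462 ≤ 11.14 → adequate.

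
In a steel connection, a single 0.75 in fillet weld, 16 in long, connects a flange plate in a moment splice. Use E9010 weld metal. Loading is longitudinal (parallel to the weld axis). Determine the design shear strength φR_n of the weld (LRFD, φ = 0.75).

E90XX → F_EXX = 90 ksi.
Effective throat t_e = 0.707 × 0.75 = 0.5302 in.
Total length L = 16 in; A_we = 0.5302 × 16 = 8.484 in².
F_nw = 0.6 F_EXX = 0.6 × 90 = 54 ksi.
φR_n = 0.75 × 54 × 8.484 = 343.6 kips.

φR_n ≈ 344 kips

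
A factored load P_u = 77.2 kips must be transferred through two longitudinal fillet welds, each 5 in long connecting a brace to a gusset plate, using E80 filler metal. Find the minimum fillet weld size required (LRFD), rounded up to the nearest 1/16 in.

w = 5/16 in

E80XX → F_EXX = 80 ksi.
Total weld length L = 10 in.
Required throat t_e = P_u / (φ × 0.6 F_EXX × L) = 77.2 / (0.75 × 0.6 × 80 × 10) = 0.2144 in.
Required leg w = t_e / 0.707 = 0.3033 in → use 5/16 in.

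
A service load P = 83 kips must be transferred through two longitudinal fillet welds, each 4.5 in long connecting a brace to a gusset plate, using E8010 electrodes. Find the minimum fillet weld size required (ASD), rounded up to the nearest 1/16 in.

w = 9/16 in

E80XX → F_EXX = 80 ksi.
Total weld length L = 9 in.
Required throat t_e = P × Ω / (0.6 F_EXX × L) = 83 × 2.0 / (0.6 × 80 × 9) = 0.3843 in.
Required leg w = t_e / 0.707 = 0.5435 in → use 9/16 in.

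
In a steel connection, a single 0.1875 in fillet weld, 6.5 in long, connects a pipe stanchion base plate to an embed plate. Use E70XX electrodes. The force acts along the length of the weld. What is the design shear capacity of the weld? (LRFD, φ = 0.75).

E70XX → F_EXX = 70 ksi.
Effective throat t_e = 0.707 × 0.1875 = 0.1326 in.
Total length L = 6.5 in; A_we = 0.1326 × 6.5 = 0.8617 in².
F_nw = 0.6 F_EXX = 0.6 × 70 = 42 ksi.
φR_n = 0.75 × 42 × 0.8617 = 27.14 kip.

φR_n ≈ 27.1 kip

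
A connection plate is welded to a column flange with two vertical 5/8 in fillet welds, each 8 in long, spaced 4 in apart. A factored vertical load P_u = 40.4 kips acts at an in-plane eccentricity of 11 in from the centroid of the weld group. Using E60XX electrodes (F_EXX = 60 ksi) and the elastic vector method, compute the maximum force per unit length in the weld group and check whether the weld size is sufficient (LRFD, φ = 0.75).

f_max ≈ 14.6 kip/in; NOT adequate

Total weld length L_w = 16 in. Treat welds as unit-width lines.
Polar moment about centroid: J = 2[d³/12 + d(b/2)²] = 2[8³/12 + 8×2²] = 149.3 in³.
Direct shear f_v = P/L_w = 40.4 / 16 = 2.525 kip/in (vertical).
Torsion M = P·e = 40.4 × 11 = 444.4 kip·in.
Critical point at (x, y) = (2, 4) from centroid. f_tx = M·y/J = 11.9 kip/in; f_ty = M·x/J = 5.952 kip/in.
Resultant f_max = √[f_tx² + (f_v + f_ty)²] = √[11.9² + (2.525 + 5.952)²] = 14.61 kip/in.
Capacity per unit length: φr_n = 0.75 × 0.6 × 60 × (0.707 × 0.625) = 11.93 kip/in.
14.61 > 11.93 → NOT adequate.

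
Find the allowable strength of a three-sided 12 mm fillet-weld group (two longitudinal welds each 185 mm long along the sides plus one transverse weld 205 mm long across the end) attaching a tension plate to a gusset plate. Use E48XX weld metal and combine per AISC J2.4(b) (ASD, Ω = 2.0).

R_n/Ω ≈ 760 kN

E48XX → F_EXX = 480 MPa.
t_e = 0.707 × 12 = 8.484 mm.
R_nwl = 0.6 × 480 × 8.484 × 370 × 10⁻³ = 904.1 kN (longitudinal, 2 welds).
R_nwt = 0.6 × 480 × 8.484 × 205 × 10⁻³ = 500.9 kN (transverse, base value).
(i) R_nwl + R_nwt = 1405 kN; (ii) 0.85 R_nwl + 1.5 R_nwt = 1520 kN.
R_n = max = 1520 kN [governs: (ii)]; R_n/Ω = 759.9 kN.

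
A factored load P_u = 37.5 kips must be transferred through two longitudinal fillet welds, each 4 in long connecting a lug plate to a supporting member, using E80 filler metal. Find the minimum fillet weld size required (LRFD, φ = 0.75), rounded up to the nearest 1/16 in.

w = 3/16 in

E80XX → F_EXX = 80 ksi.
Total weld length L = 8 in.
Required throat t_e = P_u / (φ × 0.6 F_EXX × L) = 37.5 / (0.75 × 0.6 × 80 × 8) = 0.1302 in.
Required leg w = t_e / 0.707 = 0.1842 in → use 3/16 in.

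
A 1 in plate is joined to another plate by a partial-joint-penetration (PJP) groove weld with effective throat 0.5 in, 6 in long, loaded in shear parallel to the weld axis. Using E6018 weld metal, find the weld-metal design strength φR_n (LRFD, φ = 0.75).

φR_n ≈ 81 kip

E60XX → F_EXX = 60 ksi.
Effective throat (given) t_e = 0.5 in.
A_we = 0.5 × 6 = 3 in².
F_nw = 0.6 F_EXX = 36 ksi.
φR_n = 0.75 × 36 × 3 = 81 kip.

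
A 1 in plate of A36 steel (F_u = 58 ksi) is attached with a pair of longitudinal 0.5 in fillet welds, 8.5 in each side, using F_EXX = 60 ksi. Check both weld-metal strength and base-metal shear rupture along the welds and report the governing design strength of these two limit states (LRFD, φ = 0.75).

φR_n ≈ 162 kip (weld metal governs)

t_e = 0.707 × 0.5 = 0.3535 in; L = 17 in.
Weld metal: φR_n = 0.75 × 0.6 × 60 × 0.3535 × 17 = 162.3 kip.
Base metal (shear rupture): φR_n = 0.75 × 0.6 × 58 × 1 × 17 = 443.7 kip.
Governing: weld metal.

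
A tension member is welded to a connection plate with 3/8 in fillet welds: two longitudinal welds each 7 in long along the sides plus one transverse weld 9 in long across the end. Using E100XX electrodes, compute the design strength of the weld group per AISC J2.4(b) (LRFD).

E100XX → F_EXX = 100 ksi.
t_e = 0.707 × 0.375 = 0.2651 in.
R_nwl = 0.6 × 100 × 0.2651 × 14 = 222.7 kips (longitudinal, 2 welds).
R_nwt = 0.6 × 100 × 0.2651 × 9 = 143.2 kips (transverse, base value).
(i) R_nwl + R_nwt = 365.9 kips; (ii) 0.85 R_nwl + 1.5 R_nwt = 404.1 kips.
R_n = max = 404.1 kips [governs: (ii)]; φR_n = 303 kips.

φR_n ≈ 303 kips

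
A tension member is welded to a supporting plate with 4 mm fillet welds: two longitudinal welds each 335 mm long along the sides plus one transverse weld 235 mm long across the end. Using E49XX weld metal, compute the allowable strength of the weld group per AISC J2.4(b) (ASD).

E49XX → F_EXX = 490 MPa.
t_e = 0.707 × 4 = 2.828 mm.
R_nwl = 0.6 × 490 × 2.828 × 670 × 10⁻³ = 557.1 kN (longitudinal, 2 welds).
R_nwt = 0.6 × 490 × 2.828 × 235 × 10⁻³ = 195.4 kN (transverse, base value).
(i) R_nwl + R_nwt = 752.4 kN; (ii) 0.85 R_nwl + 1.5 R_nwt = 766.6 kN.
R_n = max = 766.6 kN [governs: (ii)]; R_n/Ω = 383.3 kN.

R_n/Ω ≈ 383 kN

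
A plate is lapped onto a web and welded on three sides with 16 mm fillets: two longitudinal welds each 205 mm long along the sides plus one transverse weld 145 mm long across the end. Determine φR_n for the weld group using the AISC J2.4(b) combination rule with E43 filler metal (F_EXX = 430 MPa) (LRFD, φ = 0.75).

φR_n ≈ 1240 kN

t_e = 0.707 × 16 = 11.31 mm.
R_nwl = 0.6 × 430 × 11.31 × 410 × 10⁻³ = 1197 kN (longitudinal, 2 welds).
R_nwt = 0.6 × 430 × 11.31 × 145 × 10⁻³ = 423.2 kN (transverse, base value).
(i) R_nwl + R_nwt = 1620 kN; (ii) 0.85 R_nwl + 1.5 R_nwt = 1652 kN.
R_n = max = 1652 kN [governs: (ii)]; φR_n = 1239 kN.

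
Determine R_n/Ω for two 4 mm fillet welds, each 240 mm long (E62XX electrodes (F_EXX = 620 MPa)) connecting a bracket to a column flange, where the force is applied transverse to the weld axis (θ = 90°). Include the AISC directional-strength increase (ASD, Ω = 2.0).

t_e = 0.707 × 4 = 2.828 mm; A_we = 2.828 × 480 = 1357 mm².
Directional factor: 1.0 + 0.5 sin^1.5(90°) = 1.5.
F_nw = 0.6 × 620 × 1.5 = 558 MPa.
R_n/Ω = (558 × 1357) / 2.0 × 10⁻³ = 378.7 kN.

R_n/Ω ≈ 379 kN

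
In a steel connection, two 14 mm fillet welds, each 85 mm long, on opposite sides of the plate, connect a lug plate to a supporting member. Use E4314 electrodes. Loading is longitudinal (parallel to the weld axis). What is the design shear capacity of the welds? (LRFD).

E43XX → F_EXX = 430 MPa.
Effective throat t_e = 0.707 × 14 = 9.898 mm.
Total length L = 170 mm; A_we = 9.898 × 170 = 1683 mm².
F_nw = 0.6 F_EXX = 0.6 × 430 = 258 MPa.
φR_n = 0.75 × 258 × 1683 × 10⁻³ = 325.6 kN.

φR_n ≈ 326 kN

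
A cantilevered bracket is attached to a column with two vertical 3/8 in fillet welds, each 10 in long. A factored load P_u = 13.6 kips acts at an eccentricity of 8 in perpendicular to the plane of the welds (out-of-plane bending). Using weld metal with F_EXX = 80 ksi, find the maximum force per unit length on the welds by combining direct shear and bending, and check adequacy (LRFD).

f_max ≈ 3.33 kip/in; adequate

L_w = 2 × 10 = 20 in; section modulus (unit throat) S = 2 × L²/6 = 33.33 in².
Direct shear f_v = P/L_w = 13.6/20 = 0.68 kip/in.
Moment M = P × e = 13.6 × 8 = 108.8 kip·in; bending f_b = M/S = 3.264 kip/in.
f_max = √(f_v² + f_b²) = √(0.68² + 3.264²) = 3.334 kip/in.
φr_n = 0.75 × 0.6 × 80 × (0.707 × 0.375) = 9.544 kip/in → adequate.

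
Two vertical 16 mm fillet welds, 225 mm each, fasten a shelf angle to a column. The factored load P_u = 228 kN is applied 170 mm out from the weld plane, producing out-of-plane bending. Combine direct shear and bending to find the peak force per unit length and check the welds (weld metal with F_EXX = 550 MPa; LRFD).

L_w = 2 × 225 = 450 mm; section modulus (unit throat) S = 2 × L²/6 = 16880 mm².
Direct shear f_v = P/L_w = 228×10³/450 = 506.7 N/mm.
Moment M = P × e = 228×10³ × 170 = 38760000 N·mm; bending f_b = M/S = 2297 N/mm.
f_max = √(f_v² + f_b²) = √(506.7² + 2297²) = 2352 N/mm.
φr_n = 0.75 × 0.6 × 550 × (0.707 × 16) = 2800 N/mm → adequate.

f_max ≈ 2350 N/mm; adequate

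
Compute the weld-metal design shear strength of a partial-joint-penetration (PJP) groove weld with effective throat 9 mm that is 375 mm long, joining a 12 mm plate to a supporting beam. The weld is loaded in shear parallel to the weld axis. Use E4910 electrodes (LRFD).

E49XX → F_EXX = 490 MPa.
Effective throat (given) t_e = 9 mm.
A_we = 9 × 375 = 3375 mm².
F_nw = 0.6 F_EXX = 294 MPa.
φR_n = 0.75 × 294 × 3375 × 10⁻³ = 744.2 kN.

φR_n ≈ 744 kN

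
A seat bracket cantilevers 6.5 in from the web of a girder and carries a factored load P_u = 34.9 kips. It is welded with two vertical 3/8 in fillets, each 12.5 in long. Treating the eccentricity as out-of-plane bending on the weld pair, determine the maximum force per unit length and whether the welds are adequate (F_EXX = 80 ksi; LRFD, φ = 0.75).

f_max ≈ 4.57 kip/in; adequate

L_w = 2 × 12.5 = 25 in; section modulus (unit throat) S = 2 × L²/6 = 52.08 in².
Direct shear f_v = P/L_w = 34.9/25 = 1.396 kip/in.
Moment M = P × e = 34.9 × 6.5 = 226.85 kip·in; bending f_b = M/S = 4.356 kip/in.
f_max = √(f_v² + f_b²) = √(1.396² + 4.356²) = 4.574 kip/in.
φr_n = 0.75 × 0.6 × 80 × (0.707 × 0.375) = 9.544 kip/in → adequate.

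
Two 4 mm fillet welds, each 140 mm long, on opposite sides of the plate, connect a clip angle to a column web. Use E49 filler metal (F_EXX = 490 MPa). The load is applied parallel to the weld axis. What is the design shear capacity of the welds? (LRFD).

φR_n ≈ 175 kN

Effective throat t_e = 0.707 × 4 = 2.828 mm.
Total length L = 280 mm; A_we = 2.828 × 280 = 791.8 mm².
F_nw = 0.6 F_EXX = 0.6 × 490 = 294 MPa.
φR_n = 0.75 × 294 × 791.8 × 10⁻³ = 174.6 kN.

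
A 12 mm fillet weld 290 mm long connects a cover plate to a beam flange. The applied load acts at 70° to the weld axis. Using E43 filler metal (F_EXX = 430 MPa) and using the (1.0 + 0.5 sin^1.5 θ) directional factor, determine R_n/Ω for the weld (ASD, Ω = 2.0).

t_e = 0.707 × 12 = 8.484 mm; A_we = 8.484 × 290 = 2460 mm².
Directional factor: 1.0 + 0.5 sin^1.5(70°) = 1.455.
F_nw = 0.6 × 430 × 1.455 = 375.5 MPa.
R_n/Ω = (375.5 × 2460) / 2.0 × 10⁻³ = 461.9 kN.

R_n/Ω ≈ 462 kN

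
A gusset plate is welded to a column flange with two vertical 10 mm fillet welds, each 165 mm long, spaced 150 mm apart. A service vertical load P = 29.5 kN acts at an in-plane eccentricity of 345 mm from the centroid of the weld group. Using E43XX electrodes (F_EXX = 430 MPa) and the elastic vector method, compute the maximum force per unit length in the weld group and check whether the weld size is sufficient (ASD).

f_max ≈ 500 N/mm; adequate

Total weld length L_w = 330 mm. Treat welds as unit-width lines.
Polar moment about centroid: J = 2[d³/12 + d(b/2)²] = 2[165³/12 + 165×75²] = 2605000 mm³.
Direct shear f_v = P/L_w = 29.5×10³ / 330 = 89.39 N/mm (vertical).
Torsion M = P·e = 29.5×10³ × 345 = 10178000 N·mm.
Critical point at (x, y) = (75, 82.5) from centroid. f_tx = M·y/J = 322.3 N/mm; f_ty = M·x/J = 293 N/mm.
Resultant f_max = √[f_tx² + (f_v + f_ty)²] = √[322.3² + (89.39 + 293)²] = 500.1 N/mm.
Capacity per unit length: r_n/Ω = (1/2.0) × 0.6 × 430 × (0.707 × 10) = 912 N/mm.
500.1 ≤ 912 → adequate.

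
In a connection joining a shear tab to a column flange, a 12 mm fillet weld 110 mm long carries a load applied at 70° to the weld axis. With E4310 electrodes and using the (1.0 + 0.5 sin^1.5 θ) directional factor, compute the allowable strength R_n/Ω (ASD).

E43XX → F_EXX = 430 MPa.
t_e = 0.707 × 12 = 8.484 mm; A_we = 8.484 × 110 = 933.2 mm².
Directional factor: 1.0 + 0.5 sin^1.5(70°) = 1.455.
F_nw = 0.6 × 430 × 1.455 = 375.5 MPa.
R_n/Ω = (375.5 × 933.2) / 2.0 × 10⁻³ = 175.2 kN.

R_n/Ω ≈ 175 kN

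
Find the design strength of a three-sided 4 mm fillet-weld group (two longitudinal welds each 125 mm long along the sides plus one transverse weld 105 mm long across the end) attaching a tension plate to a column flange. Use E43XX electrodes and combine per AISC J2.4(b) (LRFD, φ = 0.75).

φR_n ≈ 202 kN

E43XX → F_EXX = 430 MPa.
t_e = 0.707 × 4 = 2.828 mm.
R_nwl = 0.6 × 430 × 2.828 × 250 × 10⁻³ = 182.4 kN (longitudinal, 2 welds).
R_nwt = 0.6 × 430 × 2.828 × 105 × 10⁻³ = 76.61 kN (transverse, base value).
(i) R_nwl + R_nwt = 259 kN; (ii) 0.85 R_nwl + 1.5 R_nwt = 270 kN.
R_n = max = 270 kN [governs: (ii)]; φR_n = 202.5 kN.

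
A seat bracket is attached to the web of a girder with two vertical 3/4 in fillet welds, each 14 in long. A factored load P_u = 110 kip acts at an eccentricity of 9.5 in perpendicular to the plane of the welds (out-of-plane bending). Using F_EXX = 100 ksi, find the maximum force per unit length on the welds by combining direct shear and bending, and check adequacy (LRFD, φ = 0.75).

f_max ≈ 16.5 kip/in; adequate

L_w = 2 × 14 = 28 in; section modulus (unit throat) S = 2 × L²/6 = 65.33 in².
Direct shear f_v = P/L_w = 110/28 = 3.929 kip/in.
Moment M = P × e = 110 × 9.5 = 1045 kip·in; bending f_b = M/S = 15.99 kip/in.
f_max = √(f_v² + f_b²) = √(3.929² + 15.99²) = 16.47 kip/in.
φr_n = 0.75 × 0.6 × 100 × (0.707 × 0.75) = 23.86 kip/in → adequate.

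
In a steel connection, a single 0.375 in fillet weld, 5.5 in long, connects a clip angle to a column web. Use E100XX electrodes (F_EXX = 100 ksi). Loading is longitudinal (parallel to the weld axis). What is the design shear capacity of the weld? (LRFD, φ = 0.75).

Effective throat t_e = 0.707 × 0.375 = 0.2651 in.
Total length L = 5.5 in; A_we = 0.2651 × 5.5 = 1.458 in².
F_nw = 0.6 F_EXX = 0.6 × 100 = 60 ksi.
φR_n = 0.75 × 60 × 1.458 = 65.62 kips.

φR_n ≈ 65.6 kips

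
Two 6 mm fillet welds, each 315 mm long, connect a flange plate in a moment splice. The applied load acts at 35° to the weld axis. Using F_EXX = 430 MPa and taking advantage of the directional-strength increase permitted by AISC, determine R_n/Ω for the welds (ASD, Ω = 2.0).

t_e = 0.707 × 6 = 4.242 mm; A_we = 4.242 × 630 = 2672 mm².
Directional factor: 1.0 + 0.5 sin^1.5(35°) = 1.217.
F_nw = 0.6 × 430 × 1.217 = 314 MPa.
R_n/Ω = (314 × 2672) / 2.0 × 10⁻³ = 419.6 kN.

R_n/Ω ≈ 420 kN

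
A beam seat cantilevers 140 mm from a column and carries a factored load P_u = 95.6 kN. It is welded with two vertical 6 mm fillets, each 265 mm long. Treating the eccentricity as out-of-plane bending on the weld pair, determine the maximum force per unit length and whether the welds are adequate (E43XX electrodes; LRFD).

E43XX → F_EXX = 430 MPa.
L_w = 2 × 265 = 530 mm; section modulus (unit throat) S = 2 × L²/6 = 23410 mm².
Direct shear f_v = P/L_w = 95.6×10³/530 = 180.4 N/mm.
Moment M = P × e = 95.6×10³ × 140 = 13384000 N·mm; bending f_b = M/S = 571.8 N/mm.
f_max = √(f_v² + f_b²) = √(180.4² + 571.8²) = 599.5 N/mm.
φr_n = 0.75 × 0.6 × 430 × (0.707 × 6) = 820.8 N/mm → adequate.

f_max ≈ 600 N/mm; adequate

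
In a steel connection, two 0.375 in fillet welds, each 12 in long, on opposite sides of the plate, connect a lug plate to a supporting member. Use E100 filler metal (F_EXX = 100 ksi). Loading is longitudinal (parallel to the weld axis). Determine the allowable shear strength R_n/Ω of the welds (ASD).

R_n/Ω ≈ 191 kips

Effective throat t_e = 0.707 × 0.375 = 0.2651 in.
Total length L = 24 in; A_we = 0.2651 × 24 = 6.363 in².
F_nw = 0.6 F_EXX = 0.6 × 100 = 60 ksi.
R_n = 60 × 6.363 = 381.8 kips; R_n/Ω = 381.8/2.0 = 190.9 kips.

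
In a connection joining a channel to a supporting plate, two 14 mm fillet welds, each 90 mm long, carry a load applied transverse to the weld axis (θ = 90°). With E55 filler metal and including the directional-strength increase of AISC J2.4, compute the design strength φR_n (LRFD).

E55XX → F_EXX = 550 MPa.
t_e = 0.707 × 14 = 9.898 mm; A_we = 9.898 × 180 = 1782 mm².
Directional factor: 1.0 + 0.5 sin^1.5(90°) = 1.5.
F_nw = 0.6 × 550 × 1.5 = 495 MPa.
φR_n = 0.75 × 495 × 1782 × 10⁻³ = 661.4 kN.

φR_n ≈ 661 kN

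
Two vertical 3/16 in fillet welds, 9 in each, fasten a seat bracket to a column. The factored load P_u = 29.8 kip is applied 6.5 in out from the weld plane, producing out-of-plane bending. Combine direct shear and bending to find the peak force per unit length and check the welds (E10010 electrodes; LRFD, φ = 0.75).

E100XX → F_EXX = 100 ksi.
L_w = 2 × 9 = 18 in; section modulus (unit throat) S = 2 × L²/6 = 27 in².
Direct shear f_v = P/L_w = 29.8/18 = 1.656 kip/in.
Moment M = P × e = 29.8 × 6.5 = 193.7 kip·in; bending f_b = M/S = 7.174 kip/in.
f_max = √(f_v² + f_b²) = √(1.656² + 7.174²) = 7.363 kip/in.
φr_n = 0.75 × 0.6 × 100 × (0.707 × 0.1875) = 5.965 kip/in → NOT adequate.

f_max ≈ 7.36 kip/in; NOT adequate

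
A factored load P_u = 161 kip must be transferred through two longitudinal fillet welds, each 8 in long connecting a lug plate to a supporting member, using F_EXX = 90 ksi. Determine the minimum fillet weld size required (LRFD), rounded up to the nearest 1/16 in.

Total weld length L = 16 in.
Required throat t_e = P_u / (φ × 0.6 F_EXX × L) = 161 / (0.75 × 0.6 × 90 × 16) = 0.2485 in.
Required leg w = t_e / 0.707 = 0.3514 in → use 3/8 in.

w = 3/8 in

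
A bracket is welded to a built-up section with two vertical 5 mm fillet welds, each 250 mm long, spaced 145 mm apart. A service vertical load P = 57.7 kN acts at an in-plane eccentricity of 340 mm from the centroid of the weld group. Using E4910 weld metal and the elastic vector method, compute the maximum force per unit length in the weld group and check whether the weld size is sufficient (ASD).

f_max ≈ 608 N/mm; NOT adequate

E49XX → F_EXX = 490 MPa.
Total weld length L_w = 500 mm. Treat welds as unit-width lines.
Polar moment about centroid: J = 2[d³/12 + d(b/2)²] = 2[250³/12 + 250×72.5²] = 5232000 mm³.
Direct shear f_v = P/L_w = 57.7×10³ / 500 = 115.4 N/mm (vertical).
Torsion M = P·e = 57.7×10³ × 340 = 19618000 N·mm.
Critical point at (x, y) = (72.5, 125) from centroid. f_tx = M·y/J = 468.7 N/mm; f_ty = M·x/J = 271.8 N/mm.
Resultant f_max = √[f_tx² + (f_v + f_ty)²] = √[468.7² + (115.4 + 271.8)²] = 608 N/mm.
Capacity per unit length: r_n/Ω = (1/2.0) × 0.6 × 490 × (0.707 × 5) = 519.6 N/mm.
608 > 519.6 → NOT adequate.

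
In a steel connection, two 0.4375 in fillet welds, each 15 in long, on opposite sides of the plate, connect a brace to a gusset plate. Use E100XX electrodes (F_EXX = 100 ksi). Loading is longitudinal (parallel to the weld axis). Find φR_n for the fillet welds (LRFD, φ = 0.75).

φR_n ≈ 418 kip

Effective throat t_e = 0.707 × 0.4375 = 0.3093 in.
Total length L = 30 in; A_we = 0.3093 × 30 = 9.279 in².
F_nw = 0.6 F_EXX = 0.6 × 100 = 60 ksi.
φR_n = 0.75 × 60 × 9.279 = 417.6 kip.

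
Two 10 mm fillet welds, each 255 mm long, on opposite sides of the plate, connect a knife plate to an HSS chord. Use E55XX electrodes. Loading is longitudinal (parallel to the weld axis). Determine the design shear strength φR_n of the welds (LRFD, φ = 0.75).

φR_n ≈ 892 kN

E55XX → F_EXX = 550 MPa.
Effective throat t_e = 0.707 × 10 = 7.07 mm.
Total length L = 510 mm; A_we = 7.07 × 510 = 3606 mm².
F_nw = 0.6 F_EXX = 0.6 × 550 = 330 MPa.
φR_n = 0.75 × 330 × 3606 × 10⁻³ = 892.4 kN.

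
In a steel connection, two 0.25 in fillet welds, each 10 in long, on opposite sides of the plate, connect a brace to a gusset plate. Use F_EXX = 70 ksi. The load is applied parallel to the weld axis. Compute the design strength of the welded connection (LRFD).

Effective throat t_e = 0.707 × 0.25 = 0.1767 in.
Total length L = 20 in; A_we = 0.1767 × 20 = 3.535 in².
F_nw = 0.6 F_EXX = 0.6 × 70 = 42 ksi.
φR_n = 0.75 × 42 × 3.535 = 111.4 kip.

φR_n ≈ 111 kip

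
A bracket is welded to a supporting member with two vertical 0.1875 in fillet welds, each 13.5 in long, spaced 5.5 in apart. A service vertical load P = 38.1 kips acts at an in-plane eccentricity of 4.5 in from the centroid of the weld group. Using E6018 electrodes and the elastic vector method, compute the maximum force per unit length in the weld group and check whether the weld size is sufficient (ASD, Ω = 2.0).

E60XX → F_EXX = 60 ksi.
Total weld length L_w = 27 in. Treat welds as unit-width lines.
Polar moment about centroid: J = 2[d³/12 + d(b/2)²] = 2[13.5³/12 + 13.5×2.75²] = 614.2 in³.
Direct shear f_v = P/L_w = 38.1 / 27 = 1.411 kip/in (vertical).
Torsion M = P·e = 38.1 × 4.5 = 171.45 kip·in.
Critical point at (x, y) = (2.75, 6.75) from centroid. f_tx = M·y/J = 1.884 kip/in; f_ty = M·x/J = 0.7676 kip/in.
Resultant f_max = √[f_tx² + (f_v + f_ty)²] = √[1.884² + (1.411 + 0.7676)²] = 2.88 kip/in.
Capacity per unit length: r_n/Ω = (1/2.0) × 0.6 × 60 × (0.707 × 0.1875) = 2.386 kip/in.
2.88 > 2.386 → NOT adequate.

f_max ≈ 2.88 kip/in; NOT adequate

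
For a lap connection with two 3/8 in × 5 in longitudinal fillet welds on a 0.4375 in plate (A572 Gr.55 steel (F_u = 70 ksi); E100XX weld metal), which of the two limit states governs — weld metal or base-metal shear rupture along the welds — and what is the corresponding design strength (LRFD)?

E100XX → F_EXX = 100 ksi.
t_e = 0.707 × 0.375 = 0.2651 in; L = 10 in.
Weld metal: φR_n = 0.75 × 0.6 × 100 × 0.2651 × 10 = 119.3 kips.
Base metal (shear rupture): φR_n = 0.75 × 0.6 × 70 × 0.4375 × 10 = 137.8 kips.
Governing: weld metal.

φR_n ≈ 119 kips (weld metal governs)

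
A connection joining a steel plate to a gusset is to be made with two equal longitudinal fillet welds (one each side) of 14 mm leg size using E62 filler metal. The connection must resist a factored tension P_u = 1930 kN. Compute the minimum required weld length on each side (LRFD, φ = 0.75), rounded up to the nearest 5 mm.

E62XX → F_EXX = 620 MPa.
Throat t_e = 0.707 × 14 = 9.898 mm.
φr_n = 0.75 × 0.6 × 620 × 9.898 × 10⁻³ = 2.762 kN/mm.
L_req = P_u / φr_n = 1930 / 2.762 = 698.9 mm total.
Per side: 698.9 / 2 = 349.4 mm.
Round up → use L = 350 mm on each side.

L = 350 mm on each side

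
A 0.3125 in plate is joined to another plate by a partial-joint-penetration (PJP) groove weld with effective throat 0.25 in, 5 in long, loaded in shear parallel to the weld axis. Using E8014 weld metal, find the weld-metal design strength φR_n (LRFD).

φR_n ≈ 45 kip

E80XX → F_EXX = 80 ksi.
Effective throat (given) t_e = 0.25 in.
A_we = 0.25 × 5 = 1.25 in².
F_nw = 0.6 F_EXX = 48 ksi.
φR_n = 0.75 × 48 × 1.25 = 45 kip.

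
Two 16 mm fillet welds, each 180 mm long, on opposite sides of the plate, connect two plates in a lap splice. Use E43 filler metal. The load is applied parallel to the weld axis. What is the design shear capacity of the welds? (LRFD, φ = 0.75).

E43XX → F_EXX = 430 MPa.
Effective throat t_e = 0.707 × 16 = 11.31 mm.
Total length L = 360 mm; A_we = 11.31 × 360 = 4072 mm².
F_nw = 0.6 F_EXX = 0.6 × 430 = 258 MPa.
φR_n = 0.75 × 258 × 4072 × 10⁻³ = 788 kN.

φR_n ≈ 788 kN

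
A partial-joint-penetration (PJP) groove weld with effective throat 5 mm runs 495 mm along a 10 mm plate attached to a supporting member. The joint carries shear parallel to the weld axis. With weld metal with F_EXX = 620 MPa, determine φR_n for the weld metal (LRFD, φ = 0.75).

Effective throat (given) t_e = 5 mm.
A_we = 5 × 495 = 2475 mm².
F_nw = 0.6 F_EXX = 372 MPa.
φR_n = 0.75 × 372 × 2475 × 10⁻³ = 690.5 kN.

φR_n ≈ 691 kN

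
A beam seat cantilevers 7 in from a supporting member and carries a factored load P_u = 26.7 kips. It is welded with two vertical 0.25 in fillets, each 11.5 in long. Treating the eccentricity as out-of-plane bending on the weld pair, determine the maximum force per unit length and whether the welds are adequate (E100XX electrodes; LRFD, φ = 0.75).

f_max ≈ 4.4 kip/in; adequate

E100XX → F_EXX = 100 ksi.
L_w = 2 × 11.5 = 23 in; section modulus (unit throat) S = 2 × L²/6 = 44.08 in².
Direct shear f_v = P/L_w = 26.7/23 = 1.161 kip/in.
Moment M = P × e = 26.7 × 7 = 186.9 kip·in; bending f_b = M/S = 4.24 kip/in.
f_max = √(f_v² + f_b²) = √(1.161² + 4.24²) = 4.396 kip/in.
φr_n = 0.75 × 0.6 × 100 × (0.707 × 0.25) = 7.954 kip/in → adequate.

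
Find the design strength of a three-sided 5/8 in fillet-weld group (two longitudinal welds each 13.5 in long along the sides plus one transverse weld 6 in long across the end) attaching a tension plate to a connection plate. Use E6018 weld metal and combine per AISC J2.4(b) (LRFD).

φR_n ≈ 394 kips

E60XX → F_EXX = 60 ksi.
t_e = 0.707 × 0.625 = 0.4419 in.
R_nwl = 0.6 × 60 × 0.4419 × 27 = 429.5 kips (longitudinal, 2 welds).
R_nwt = 0.6 × 60 × 0.4419 × 6 = 95.44 kips (transverse, base value).
(i) R_nwl + R_nwt = 524.9 kips; (ii) 0.85 R_nwl + 1.5 R_nwt = 508.2 kips.
R_n = max = 524.9 kips [governs: (i)]; φR_n = 393.7 kips.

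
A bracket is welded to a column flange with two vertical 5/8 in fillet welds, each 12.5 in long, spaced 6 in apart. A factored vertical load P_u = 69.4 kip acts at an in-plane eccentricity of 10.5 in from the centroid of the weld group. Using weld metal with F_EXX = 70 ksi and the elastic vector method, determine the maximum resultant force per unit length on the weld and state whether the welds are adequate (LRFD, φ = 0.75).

Total weld length L_w = 25 in. Treat welds as unit-width lines.
Polar moment about centroid: J = 2[d³/12 + d(b/2)²] = 2[12.5³/12 + 12.5×3²] = 550.5 in³.
Direct shear f_v = P/L_w = 69.4 / 25 = 2.776 kip/in (vertical).
Torsion M = P·e = 69.4 × 10.5 = 728.7 kip·in.
Critical point at (x, y) = (3, 6.25) from centroid. f_tx = M·y/J = 8.273 kip/in; f_ty = M·x/J = 3.971 kip/in.
Resultant f_max = √[f_tx² + (f_v + f_ty)²] = √[8.273² + (2.776 + 3.971)²] = 10.68 kip/in.
Capacity per unit length: φr_n = 0.75 × 0.6 × 70 × (0.707 × 0.625) = 13.92 kip/in.
10.68 ≤ 13.92 → adequate.

f_max ≈ 10.7 kip/in; adequate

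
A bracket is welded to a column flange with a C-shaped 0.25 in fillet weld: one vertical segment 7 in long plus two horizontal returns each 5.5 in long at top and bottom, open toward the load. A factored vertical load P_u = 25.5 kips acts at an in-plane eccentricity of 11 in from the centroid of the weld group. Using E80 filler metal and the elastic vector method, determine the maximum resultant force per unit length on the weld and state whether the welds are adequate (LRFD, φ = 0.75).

E80XX → F_EXX = 80 ksi.
Total weld length L_w = 18 in. Treat welds as unit-width lines.
Centroid: x̄ = 2×5.5×2.75 / 18 = 1.681 in from the vertical weld.
Polar moment about centroid: J = I_x + I_y = [7³/12 + 2×5.5×3.5²] + [7×1.681² + 2(5.5³/12 + 5.5×1.069²)] = 223.4 in³.
Direct shear f_v = P/L_w = 25.5 / 18 = 1.417 kip/in (vertical).
Torsion M = P·e = 25.5 × 11 = 280.5 kip·in.
Critical point at (x, y) = (3.819, 3.5) from centroid. f_tx = M·y/J = 4.394 kip/in; f_ty = M·x/J = 4.795 kip/in.
Resultant f_max = √[f_tx² + (f_v + f_ty)²] = √[4.394² + (1.417 + 4.795)²] = 7.609 kip/in.
Capacity per unit length: φr_n = 0.75 × 0.6 × 80 × (0.707 × 0.25) = 6.363 kip/in.
7.609 > 6.363 → NOT adequate.

f_max ≈ 7.61 kip/in; NOT adequate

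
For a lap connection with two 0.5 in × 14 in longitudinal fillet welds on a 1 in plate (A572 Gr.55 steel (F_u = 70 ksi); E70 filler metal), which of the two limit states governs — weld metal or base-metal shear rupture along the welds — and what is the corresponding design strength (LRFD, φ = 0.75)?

φR_n ≈ 312 kips (weld metal governs)

E70XX → F_EXX = 70 ksi.
t_e = 0.707 × 0.5 = 0.3535 in; L = 28 in.
Weld metal: φR_n = 0.75 × 0.6 × 70 × 0.3535 × 28 = 311.8 kips.
Base metal (shear rupture): φR_n = 0.75 × 0.6 × 70 × 1 × 28 = 882 kips.
Governing: weld metal.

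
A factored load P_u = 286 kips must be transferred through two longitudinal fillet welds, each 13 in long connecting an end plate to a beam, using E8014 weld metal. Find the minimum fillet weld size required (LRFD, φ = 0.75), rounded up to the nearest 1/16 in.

w = 7/16 in

E80XX → F_EXX = 80 ksi.
Total weld length L = 26 in.
Required throat t_e = P_u / (φ × 0.6 F_EXX × L) = 286 / (0.75 × 0.6 × 80 × 26) = 0.3056 in.
Required leg w = t_e / 0.707 = 0.4322 in → use 7/16 in.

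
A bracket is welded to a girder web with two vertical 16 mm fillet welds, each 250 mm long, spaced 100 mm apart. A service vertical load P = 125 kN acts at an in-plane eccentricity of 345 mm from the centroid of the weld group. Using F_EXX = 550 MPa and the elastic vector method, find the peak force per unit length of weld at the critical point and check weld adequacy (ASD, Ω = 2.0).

Total weld length L_w = 500 mm. Treat welds as unit-width lines.
Polar moment about centroid: J = 2[d³/12 + d(b/2)²] = 2[250³/12 + 250×50²] = 3854000 mm³.
Direct shear f_v = P/L_w = 125×10³ / 500 = 250 N/mm (vertical).
Torsion M = P·e = 125×10³ × 345 = 43125000 N·mm.
Critical point at (x, y) = (50, 125) from centroid. f_tx = M·y/J = 1399 N/mm; f_ty = M·x/J = 559.5 N/mm.
Resultant f_max = √[f_tx² + (f_v + f_ty)²] = √[1399² + (250 + 559.5)²] = 1616 N/mm.
Capacity per unit length: r_n/Ω = (1/2.0) × 0.6 × 550 × (0.707 × 16) = 1866 N/mm.
1616 ≤ 1866 → adequate.

f_max ≈ 1620 N/mm; adequate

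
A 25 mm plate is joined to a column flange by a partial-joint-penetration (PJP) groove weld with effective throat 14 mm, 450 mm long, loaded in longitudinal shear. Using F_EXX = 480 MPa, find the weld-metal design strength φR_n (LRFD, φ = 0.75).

Effective throat (given) t_e = 14 mm.
A_we = 14 × 450 = 6300 mm².
F_nw = 0.6 F_EXX = 288 MPa.
φR_n = 0.75 × 288 × 6300 × 10⁻³ = 1361 kN.

φR_n ≈ 1360 kN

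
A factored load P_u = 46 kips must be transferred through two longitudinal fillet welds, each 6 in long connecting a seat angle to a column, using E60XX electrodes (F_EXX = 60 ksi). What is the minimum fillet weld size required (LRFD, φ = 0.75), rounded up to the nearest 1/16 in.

w = 1/4 in

Total weld length L = 12 in.
Required throat t_e = P_u / (φ × 0.6 F_EXX × L) = 46 / (0.75 × 0.6 × 60 × 12) = 0.142 in.
Required leg w = t_e / 0.707 = 0.2008 in → use 1/4 in.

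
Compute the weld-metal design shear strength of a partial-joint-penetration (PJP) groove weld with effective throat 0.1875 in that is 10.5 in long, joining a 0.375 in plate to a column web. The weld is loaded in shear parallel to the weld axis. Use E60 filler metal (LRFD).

φR_n ≈ 53.2 kips

E60XX → F_EXX = 60 ksi.
Effective throat (given) t_e = 0.1875 in.
A_we = 0.1875 × 10.5 = 1.969 in².
F_nw = 0.6 F_EXX = 36 ksi.
φR_n = 0.75 × 36 × 1.969 = 53.16 kips.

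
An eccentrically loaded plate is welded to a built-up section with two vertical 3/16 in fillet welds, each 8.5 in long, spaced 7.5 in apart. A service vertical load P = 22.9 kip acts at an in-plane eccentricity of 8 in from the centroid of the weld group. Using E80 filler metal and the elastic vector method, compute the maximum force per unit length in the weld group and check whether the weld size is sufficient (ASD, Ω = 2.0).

f_max ≈ 4.06 kip/in; NOT adequate

E80XX → F_EXX = 80 ksi.
Total weld length L_w = 17 in. Treat welds as unit-width lines.
Polar moment about centroid: J = 2[d³/12 + d(b/2)²] = 2[8.5³/12 + 8.5×3.75²] = 341.4 in³.
Direct shear f_v = P/L_w = 22.9 / 17 = 1.347 kip/in (vertical).
Torsion M = P·e = 22.9 × 8 = 183.2 kip·in.
Critical point at (x, y) = (3.75, 4.25) from centroid. f_tx = M·y/J = 2.28 kip/in; f_ty = M·x/J = 2.012 kip/in.
Resultant f_max = √[f_tx² + (f_v + f_ty)²] = √[2.28² + (1.347 + 2.012)²] = 4.06 kip/in.
Capacity per unit length: r_n/Ω = (1/2.0) × 0.6 × 80 × (0.707 × 0.1875) = 3.181 kip/in.
4.06 > 3.181 → NOT adequate.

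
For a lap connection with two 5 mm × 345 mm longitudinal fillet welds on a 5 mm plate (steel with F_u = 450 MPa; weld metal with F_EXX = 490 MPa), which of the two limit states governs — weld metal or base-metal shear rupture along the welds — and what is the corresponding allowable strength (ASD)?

R_n/Ω ≈ 359 kN (weld metal governs)

t_e = 0.707 × 5 = 3.535 mm; L = 690 mm.
Weld metal: R_n/Ω = (1/2.0) × 0.6 × 490 × 3.535 × 690 × 10⁻³ = 358.6 kN.
Base metal (shear rupture): R_n/Ω = (1/2.0) × 0.6 × 450 × 5 × 690 × 10⁻³ = 465.8 kN.
Governing: weld metal.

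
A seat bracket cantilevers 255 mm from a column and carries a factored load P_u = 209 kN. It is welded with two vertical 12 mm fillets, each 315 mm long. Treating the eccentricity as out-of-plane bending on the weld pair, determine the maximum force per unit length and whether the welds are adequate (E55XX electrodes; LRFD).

E55XX → F_EXX = 550 MPa.
L_w = 2 × 315 = 630 mm; section modulus (unit throat) S = 2 × L²/6 = 33080 mm².
Direct shear f_v = P/L_w = 209×10³/630 = 331.7 N/mm.
Moment M = P × e = 209×10³ × 255 = 53295000 N·mm; bending f_b = M/S = 1611 N/mm.
f_max = √(f_v² + f_b²) = √(331.7² + 1611²) = 1645 N/mm.
φr_n = 0.75 × 0.6 × 550 × (0.707 × 12) = 2100 N/mm → adequate.

f_max ≈ 1650 N/mm; adequate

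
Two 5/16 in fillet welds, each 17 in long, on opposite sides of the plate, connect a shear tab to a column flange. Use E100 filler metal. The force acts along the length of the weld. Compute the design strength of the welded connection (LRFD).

φR_n ≈ 338 kips

E100XX → F_EXX = 100 ksi.
Effective throat t_e = 0.707 × 0.3125 = 0.2209 in.
Total length L = 34 in; A_we = 0.2209 × 34 = 7.512 in².
F_nw = 0.6 F_EXX = 0.6 × 100 = 60 ksi.
φR_n = 0.75 × 60 × 7.512 = 338 kips.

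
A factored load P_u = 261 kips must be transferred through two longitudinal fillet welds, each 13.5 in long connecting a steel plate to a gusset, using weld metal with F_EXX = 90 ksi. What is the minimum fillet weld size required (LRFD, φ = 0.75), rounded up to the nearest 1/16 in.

Total weld length L = 27 in.
Required throat t_e = P_u / (φ × 0.6 F_EXX × L) = 261 / (0.75 × 0.6 × 90 × 27) = 0.2387 in.
Required leg w = t_e / 0.707 = 0.3376 in → use 3/8 in.

w = 3/8 in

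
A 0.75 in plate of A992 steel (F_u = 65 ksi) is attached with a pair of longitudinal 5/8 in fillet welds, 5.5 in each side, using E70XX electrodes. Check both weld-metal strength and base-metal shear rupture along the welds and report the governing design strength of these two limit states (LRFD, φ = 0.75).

E70XX → F_EXX = 70 ksi.
t_e = 0.707 × 0.625 = 0.4419 in; L = 11 in.
Weld metal: φR_n = 0.75 × 0.6 × 70 × 0.4419 × 11 = 153.1 kips.
Base metal (shear rupture): φR_n = 0.75 × 0.6 × 65 × 0.75 × 11 = 241.3 kips.
Governing: weld metal.

φR_n ≈ 153 kips (weld metal governs)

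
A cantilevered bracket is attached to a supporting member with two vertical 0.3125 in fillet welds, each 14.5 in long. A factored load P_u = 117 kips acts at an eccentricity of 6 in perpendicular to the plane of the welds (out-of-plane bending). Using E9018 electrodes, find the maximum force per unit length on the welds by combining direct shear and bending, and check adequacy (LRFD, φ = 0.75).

E90XX → F_EXX = 90 ksi.
L_w = 2 × 14.5 = 29 in; section modulus (unit throat) S = 2 × L²/6 = 70.08 in².
Direct shear f_v = P/L_w = 117/29 = 4.034 kip/in.
Moment M = P × e = 117 × 6 = 702 kip·in; bending f_b = M/S = 10.02 kip/in.
f_max = √(f_v² + f_b²) = √(4.034² + 10.02²) = 10.8 kip/in.
φr_n = 0.75 × 0.6 × 90 × (0.707 × 0.3125) = 8.948 kip/in → NOT adequate.

f_max ≈ 10.8 kip/in; NOT adequate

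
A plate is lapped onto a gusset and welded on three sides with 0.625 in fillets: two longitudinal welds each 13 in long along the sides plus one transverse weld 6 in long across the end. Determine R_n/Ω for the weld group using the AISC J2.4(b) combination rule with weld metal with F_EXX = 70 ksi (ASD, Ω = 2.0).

t_e = 0.707 × 0.625 = 0.4419 in.
R_nwl = 0.6 × 70 × 0.4419 × 26 = 482.5 kip (longitudinal, 2 welds).
R_nwt = 0.6 × 70 × 0.4419 × 6 = 111.4 kip (transverse, base value).
(i) R_nwl + R_nwt = 593.9 kip; (ii) 0.85 R_nwl + 1.5 R_nwt = 577.2 kip.
R_n = max = 593.9 kip [governs: (i)]; R_n/Ω = 296.9 kip.

R_n/Ω ≈ 297 kip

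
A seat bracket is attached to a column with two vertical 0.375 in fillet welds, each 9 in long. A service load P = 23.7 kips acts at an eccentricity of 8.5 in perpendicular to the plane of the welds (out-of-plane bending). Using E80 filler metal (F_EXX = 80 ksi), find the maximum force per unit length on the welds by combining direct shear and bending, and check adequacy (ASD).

L_w = 2 × 9 = 18 in; section modulus (unit throat) S = 2 × L²/6 = 27 in².
Direct shear f_v = P/L_w = 23.7/18 = 1.317 kip/in.
Moment M = P × e = 23.7 × 8.5 = 201.45 kip·in; bending f_b = M/S = 7.461 kip/in.
f_max = √(f_v² + f_b²) = √(1.317² + 7.461²) = 7.576 kip/in.
r_n/Ω = (1/2.0) × 0.6 × 80 × (0.707 × 0.375) = 6.363 kip/in → NOT adequate.

f_max ≈ 7.58 kip/in; NOT adequate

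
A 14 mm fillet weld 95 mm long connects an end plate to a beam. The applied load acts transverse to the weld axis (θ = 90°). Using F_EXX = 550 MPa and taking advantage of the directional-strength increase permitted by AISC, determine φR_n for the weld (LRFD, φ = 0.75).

t_e = 0.707 × 14 = 9.898 mm; A_we = 9.898 × 95 = 940.3 mm².
Directional factor: 1.0 + 0.5 sin^1.5(90°) = 1.5.
F_nw = 0.6 × 550 × 1.5 = 495 MPa.
φR_n = 0.75 × 495 × 940.3 × 10⁻³ = 349.1 kN.

φR_n ≈ 349 kN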